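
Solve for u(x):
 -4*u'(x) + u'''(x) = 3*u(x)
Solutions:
 u(x) = C1*exp(-x) + C2*exp(x*(1 - sqrt(13))/2) + C3*exp(x*(1 + sqrt(13))/2)


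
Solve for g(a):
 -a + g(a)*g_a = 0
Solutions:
 g(a) = -sqrt(C1 + a^2)
 g(a) = sqrt(C1 + a^2)


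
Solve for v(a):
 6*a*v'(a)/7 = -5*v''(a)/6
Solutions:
 v(a) = C1 + C2*erf(3*sqrt(70)*a/35)


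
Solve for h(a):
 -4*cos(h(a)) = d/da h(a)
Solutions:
 h(a) = pi - asin((C1 + exp(8*a))/(C1 - exp(8*a)))
 h(a) = asin((C1 + exp(8*a))/(C1 - exp(8*a)))


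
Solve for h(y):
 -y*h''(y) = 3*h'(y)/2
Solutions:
 h(y) = C1 + C2/sqrt(y)


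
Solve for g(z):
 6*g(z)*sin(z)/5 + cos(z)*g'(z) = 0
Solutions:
 g(z) = C1*cos(z)^(6/5)


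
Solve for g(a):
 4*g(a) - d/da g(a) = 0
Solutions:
 g(a) = C1*exp(4*a)


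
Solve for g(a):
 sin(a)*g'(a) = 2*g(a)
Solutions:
 g(a) = C1*(cos(a) - 1)/(cos(a) + 1)


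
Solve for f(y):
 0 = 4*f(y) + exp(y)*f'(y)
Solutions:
 f(y) = C1*exp(4*exp(-y))


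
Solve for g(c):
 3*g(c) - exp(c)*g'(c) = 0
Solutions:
 g(c) = C1*exp(-3*exp(-c))


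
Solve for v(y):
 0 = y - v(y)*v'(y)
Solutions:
 v(y) = -sqrt(C1 + y^2)
 v(y) = sqrt(C1 + y^2)


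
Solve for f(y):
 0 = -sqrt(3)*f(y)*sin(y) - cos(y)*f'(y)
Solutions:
 f(y) = C1*cos(y)^(sqrt(3))


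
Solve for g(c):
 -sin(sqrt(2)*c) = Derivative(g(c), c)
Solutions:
 g(c) = C1 + sqrt(2)*cos(sqrt(2)*c)/2


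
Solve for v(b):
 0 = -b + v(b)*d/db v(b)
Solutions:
 v(b) = -sqrt(C1 + b^2)
 v(b) = sqrt(C1 + b^2)


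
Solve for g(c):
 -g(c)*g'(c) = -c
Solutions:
 g(c) = -sqrt(C1 + c^2)
 g(c) = sqrt(C1 + c^2)


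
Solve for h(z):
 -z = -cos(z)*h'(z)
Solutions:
 h(z) = C1 + Integral(z/cos(z), z)


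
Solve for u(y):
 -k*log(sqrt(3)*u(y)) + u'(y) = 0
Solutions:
 Integral(1/(2*log(_y) + log(3)), (_y, u(y))) = C1 + k*y/2


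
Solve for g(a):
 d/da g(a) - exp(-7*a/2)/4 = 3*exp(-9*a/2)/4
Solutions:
 g(a) = C1 - exp(-7*a/2)/14 - exp(-9*a/2)/6


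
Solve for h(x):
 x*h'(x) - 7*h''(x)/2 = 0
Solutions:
 h(x) = C1 + C2*erfi(sqrt(7)*x/7)


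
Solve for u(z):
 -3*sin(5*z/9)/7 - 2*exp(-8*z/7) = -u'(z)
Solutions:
 u(z) = C1 - 27*cos(5*z/9)/35 - 7*exp(-8*z/7)/4


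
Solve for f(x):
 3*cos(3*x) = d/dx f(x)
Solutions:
 f(x) = C1 + sin(3*x)


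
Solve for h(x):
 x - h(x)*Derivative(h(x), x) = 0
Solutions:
 h(x) = -sqrt(C1 + x^2)
 h(x) = sqrt(C1 + x^2)


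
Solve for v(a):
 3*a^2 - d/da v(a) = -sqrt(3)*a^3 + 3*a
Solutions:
 v(a) = C1 + sqrt(3)*a^4/4 + a^3 - 3*a^2/2


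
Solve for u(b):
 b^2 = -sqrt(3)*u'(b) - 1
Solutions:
 u(b) = C1 - sqrt(3)*b^3/9 - sqrt(3)*b/3


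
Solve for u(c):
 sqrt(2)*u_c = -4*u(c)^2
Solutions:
 u(c) = 1/(C1 + 2*sqrt(2)*c)


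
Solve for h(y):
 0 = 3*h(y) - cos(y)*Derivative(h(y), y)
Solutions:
 h(y) = C1*(sin(y) + 1)^(3/2)/(sin(y) - 1)^(3/2)


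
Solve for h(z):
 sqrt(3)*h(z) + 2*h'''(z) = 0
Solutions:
 h(z) = C3*exp(-2^(2/3)*3^(1/6)*z/2) + (C1*sin(6^(2/3)*z/4) + C2*cos(6^(2/3)*z/4))*exp(2^(2/3)*3^(1/6)*z/4)


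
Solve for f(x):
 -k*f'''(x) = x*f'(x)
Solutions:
 f(x) = C1 + Integral(C2*airyai(x*(-1/k)^(1/3)) + C3*airybi(x*(-1/k)^(1/3)), x)


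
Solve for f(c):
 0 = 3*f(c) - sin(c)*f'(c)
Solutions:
 f(c) = C1*(cos(c) - 1)^(3/2)/(cos(c) + 1)^(3/2)


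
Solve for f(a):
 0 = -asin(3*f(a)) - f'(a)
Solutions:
 Integral(1/asin(3*_y), (_y, f(a))) = C1 - a


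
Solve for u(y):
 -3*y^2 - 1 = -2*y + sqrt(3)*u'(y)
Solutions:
 u(y) = C1 - sqrt(3)*y^3/3 + sqrt(3)*y^2/3 - sqrt(3)*y/3


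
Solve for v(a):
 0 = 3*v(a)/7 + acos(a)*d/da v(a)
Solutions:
 v(a) = C1*exp(-3*Integral(1/acos(a), a)/7)


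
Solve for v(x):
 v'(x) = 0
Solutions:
 v(x) = C1


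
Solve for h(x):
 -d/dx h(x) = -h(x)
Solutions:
 h(x) = C1*exp(x)


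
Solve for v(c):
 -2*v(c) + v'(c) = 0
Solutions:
 v(c) = C1*exp(2*c)


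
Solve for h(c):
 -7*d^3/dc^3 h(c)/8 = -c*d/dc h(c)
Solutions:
 h(c) = C1 + Integral(C2*airyai(2*7^(2/3)*c/7) + C3*airybi(2*7^(2/3)*c/7), c)


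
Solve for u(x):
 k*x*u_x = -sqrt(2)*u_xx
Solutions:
 u(x) = Piecewise((-2^(3/4)*sqrt(pi)*C1*erf(2^(1/4)*sqrt(k)*x/2)/(2*sqrt(k)) - C2, (k > 0) | (k < 0)), (-C1*x - C2, True))


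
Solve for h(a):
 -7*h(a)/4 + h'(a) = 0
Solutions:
 h(a) = C1*exp(7*a/4)


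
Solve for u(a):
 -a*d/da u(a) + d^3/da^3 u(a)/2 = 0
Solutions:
 u(a) = C1 + Integral(C2*airyai(2^(1/3)*a) + C3*airybi(2^(1/3)*a), a)


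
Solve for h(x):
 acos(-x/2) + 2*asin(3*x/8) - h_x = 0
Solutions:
 h(x) = C1 + x*acos(-x/2) + 2*x*asin(3*x/8) + sqrt(4 - x^2) + 2*sqrt(64 - 9*x^2)/3


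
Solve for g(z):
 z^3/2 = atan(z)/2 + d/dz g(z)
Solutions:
 g(z) = C1 + z^4/8 - z*atan(z)/2 + log(z^2 + 1)/4


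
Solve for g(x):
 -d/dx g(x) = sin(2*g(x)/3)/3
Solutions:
 x/3 + 3*log(cos(2*g(x)/3) - 1)/4 - 3*log(cos(2*g(x)/3) + 1)/4 = C1


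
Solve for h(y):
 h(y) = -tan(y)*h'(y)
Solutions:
 h(y) = C1/sin(y)


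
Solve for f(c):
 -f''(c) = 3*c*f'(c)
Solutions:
 f(c) = C1 + C2*erf(sqrt(6)*c/2)


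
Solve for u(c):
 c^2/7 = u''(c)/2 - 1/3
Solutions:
 u(c) = C1 + C2*c + c^4/42 + c^2/3


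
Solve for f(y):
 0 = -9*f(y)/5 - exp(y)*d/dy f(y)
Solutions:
 f(y) = C1*exp(9*exp(-y)/5)


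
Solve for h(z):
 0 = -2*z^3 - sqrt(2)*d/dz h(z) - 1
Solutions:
 h(z) = C1 - sqrt(2)*z^4/4 - sqrt(2)*z/2


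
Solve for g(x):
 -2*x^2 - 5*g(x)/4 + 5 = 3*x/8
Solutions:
 g(x) = -8*x^2/5 - 3*x/10 + 4


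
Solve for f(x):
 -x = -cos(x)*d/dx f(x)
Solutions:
 f(x) = C1 + Integral(x/cos(x), x)


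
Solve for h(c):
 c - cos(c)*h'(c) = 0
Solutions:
 h(c) = C1 + Integral(c/cos(c), c)


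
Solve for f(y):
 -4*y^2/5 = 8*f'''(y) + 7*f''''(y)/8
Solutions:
 f(y) = C1 + C2*y + C3*y^2 + C4*exp(-64*y/7) - y^5/600 + 7*y^4/7680 - 49*y^3/122880


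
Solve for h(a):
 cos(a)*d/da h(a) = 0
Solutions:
 h(a) = C1


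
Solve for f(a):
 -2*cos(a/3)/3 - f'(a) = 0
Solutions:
 f(a) = C1 - 2*sin(a/3)


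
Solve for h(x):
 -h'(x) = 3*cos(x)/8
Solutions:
 h(x) = C1 - 3*sin(x)/8


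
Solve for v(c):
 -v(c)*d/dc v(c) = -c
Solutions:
 v(c) = -sqrt(C1 + c^2)
 v(c) = sqrt(C1 + c^2)


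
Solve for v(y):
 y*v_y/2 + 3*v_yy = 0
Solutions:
 v(y) = C1 + C2*erf(sqrt(3)*y/6)


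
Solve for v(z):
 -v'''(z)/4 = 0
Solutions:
 v(z) = C1 + C2*z + C3*z^2


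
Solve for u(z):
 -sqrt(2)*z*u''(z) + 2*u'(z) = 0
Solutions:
 u(z) = C1 + C2*z^(1 + sqrt(2))


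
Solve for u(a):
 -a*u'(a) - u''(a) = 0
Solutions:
 u(a) = C1 + C2*erf(sqrt(2)*a/2)


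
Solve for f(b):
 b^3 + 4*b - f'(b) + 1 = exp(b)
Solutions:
 f(b) = C1 + b^4/4 + 2*b^2 + b - exp(b)


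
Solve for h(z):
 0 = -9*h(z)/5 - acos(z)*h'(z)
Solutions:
 h(z) = C1*exp(-9*Integral(1/acos(z), z)/5)


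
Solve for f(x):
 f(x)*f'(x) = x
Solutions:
 f(x) = -sqrt(C1 + x^2)
 f(x) = sqrt(C1 + x^2)


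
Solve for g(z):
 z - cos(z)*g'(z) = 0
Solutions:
 g(z) = C1 + Integral(z/cos(z), z)


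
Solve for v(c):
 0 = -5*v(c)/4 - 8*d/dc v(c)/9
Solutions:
 v(c) = C1*exp(-45*c/32)


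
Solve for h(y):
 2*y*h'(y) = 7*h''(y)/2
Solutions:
 h(y) = C1 + C2*erfi(sqrt(14)*y/7)


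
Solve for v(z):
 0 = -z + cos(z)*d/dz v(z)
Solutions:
 v(z) = C1 + Integral(z/cos(z), z)


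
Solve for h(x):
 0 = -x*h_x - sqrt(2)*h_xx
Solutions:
 h(x) = C1 + C2*erf(2^(1/4)*x/2)


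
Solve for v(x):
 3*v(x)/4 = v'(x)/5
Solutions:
 v(x) = C1*exp(15*x/4)


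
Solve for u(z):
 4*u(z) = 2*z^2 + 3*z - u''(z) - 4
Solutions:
 u(z) = C1*sin(2*z) + C2*cos(2*z) + z^2/2 + 3*z/4 - 5/4


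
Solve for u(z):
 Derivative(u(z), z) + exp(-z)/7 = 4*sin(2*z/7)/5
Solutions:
 u(z) = C1 - 14*cos(2*z/7)/5 + exp(-z)/7


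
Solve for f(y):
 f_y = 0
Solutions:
 f(y) = C1


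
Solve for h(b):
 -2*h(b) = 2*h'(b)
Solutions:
 h(b) = C1*exp(-b)


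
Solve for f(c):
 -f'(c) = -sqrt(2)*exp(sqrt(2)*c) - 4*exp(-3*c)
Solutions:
 f(c) = C1 + exp(sqrt(2)*c) - 4*exp(-3*c)/3


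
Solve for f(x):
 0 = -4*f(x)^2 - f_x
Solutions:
 f(x) = 1/(C1 + 4*x)


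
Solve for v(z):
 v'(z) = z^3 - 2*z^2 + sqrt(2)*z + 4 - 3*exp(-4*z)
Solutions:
 v(z) = C1 + z^4/4 - 2*z^3/3 + sqrt(2)*z^2/2 + 4*z + 3*exp(-4*z)/4


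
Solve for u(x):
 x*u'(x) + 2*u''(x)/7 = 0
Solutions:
 u(x) = C1 + C2*erf(sqrt(7)*x/2)


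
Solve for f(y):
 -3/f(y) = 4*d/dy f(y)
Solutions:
 f(y) = -sqrt(C1 - 6*y)/2
 f(y) = sqrt(C1 - 6*y)/2


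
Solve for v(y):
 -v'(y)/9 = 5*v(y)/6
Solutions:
 v(y) = C1*exp(-15*y/2)


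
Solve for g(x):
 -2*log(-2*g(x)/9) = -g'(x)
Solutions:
 -Integral(1/(log(-_y) - 2*log(3) + log(2)), (_y, g(x)))/2 = C1 - x


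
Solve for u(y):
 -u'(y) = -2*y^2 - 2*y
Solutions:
 u(y) = C1 + 2*y^3/3 + y^2


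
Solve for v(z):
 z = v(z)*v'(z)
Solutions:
 v(z) = -sqrt(C1 + z^2)
 v(z) = sqrt(C1 + z^2)


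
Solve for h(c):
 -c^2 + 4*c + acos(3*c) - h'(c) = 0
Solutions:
 h(c) = C1 - c^3/3 + 2*c^2 + c*acos(3*c) - sqrt(1 - 9*c^2)/3


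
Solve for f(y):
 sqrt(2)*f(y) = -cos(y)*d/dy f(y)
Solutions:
 f(y) = C1*(sin(y) - 1)^(sqrt(2)/2)/(sin(y) + 1)^(sqrt(2)/2)


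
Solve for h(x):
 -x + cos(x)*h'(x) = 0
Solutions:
 h(x) = C1 + Integral(x/cos(x), x)


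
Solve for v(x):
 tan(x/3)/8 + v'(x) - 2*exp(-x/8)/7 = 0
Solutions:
 v(x) = C1 - 3*log(tan(x/3)^2 + 1)/16 - 16*exp(-x/8)/7


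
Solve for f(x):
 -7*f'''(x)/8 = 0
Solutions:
 f(x) = C1 + C2*x + C3*x^2


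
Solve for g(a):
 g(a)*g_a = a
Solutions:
 g(a) = -sqrt(C1 + a^2)
 g(a) = sqrt(C1 + a^2)


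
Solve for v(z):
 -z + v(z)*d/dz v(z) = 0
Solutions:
 v(z) = -sqrt(C1 + z^2)
 v(z) = sqrt(C1 + z^2)


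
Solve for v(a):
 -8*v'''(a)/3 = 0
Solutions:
 v(a) = C1 + C2*a + C3*a^2


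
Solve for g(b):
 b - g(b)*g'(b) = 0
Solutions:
 g(b) = -sqrt(C1 + b^2)
 g(b) = sqrt(C1 + b^2)


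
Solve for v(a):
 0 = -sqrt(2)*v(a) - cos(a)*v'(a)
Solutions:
 v(a) = C1*(sin(a) - 1)^(sqrt(2)/2)/(sin(a) + 1)^(sqrt(2)/2)


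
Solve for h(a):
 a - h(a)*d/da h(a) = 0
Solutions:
 h(a) = -sqrt(C1 + a^2)
 h(a) = sqrt(C1 + a^2)


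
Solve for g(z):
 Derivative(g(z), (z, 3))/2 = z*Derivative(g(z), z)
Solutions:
 g(z) = C1 + Integral(C2*airyai(2^(1/3)*z) + C3*airybi(2^(1/3)*z), z)


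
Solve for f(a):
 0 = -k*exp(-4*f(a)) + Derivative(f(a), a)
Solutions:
 f(a) = log(-I*(C1 + 4*a*k)^(1/4))
 f(a) = log(I*(C1 + 4*a*k)^(1/4))
 f(a) = log(-(C1 + 4*a*k)^(1/4))
 f(a) = log(C1 + 4*a*k)/4


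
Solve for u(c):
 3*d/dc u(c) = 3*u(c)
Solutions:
 u(c) = C1*exp(c)


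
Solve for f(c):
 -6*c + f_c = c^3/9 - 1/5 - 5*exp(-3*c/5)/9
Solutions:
 f(c) = C1 + c^4/36 + 3*c^2 - c/5 + 25*exp(-3*c/5)/27


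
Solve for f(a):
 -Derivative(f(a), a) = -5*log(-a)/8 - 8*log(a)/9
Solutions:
 f(a) = C1 + 109*a*log(a)/72 + a*(-109 + 45*I*pi)/72


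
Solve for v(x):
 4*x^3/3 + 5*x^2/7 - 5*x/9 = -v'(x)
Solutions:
 v(x) = C1 - x^4/3 - 5*x^3/21 + 5*x^2/18


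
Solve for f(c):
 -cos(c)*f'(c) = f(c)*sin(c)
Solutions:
 f(c) = C1*cos(c)


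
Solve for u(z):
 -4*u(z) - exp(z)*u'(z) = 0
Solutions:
 u(z) = C1*exp(4*exp(-z))


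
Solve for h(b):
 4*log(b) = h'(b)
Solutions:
 h(b) = C1 + 4*b*log(b) - 4*b


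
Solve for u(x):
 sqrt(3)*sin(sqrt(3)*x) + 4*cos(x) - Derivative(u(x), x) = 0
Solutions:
 u(x) = C1 + 4*sin(x) - cos(sqrt(3)*x)


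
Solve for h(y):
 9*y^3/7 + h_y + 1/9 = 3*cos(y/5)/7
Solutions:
 h(y) = C1 - 9*y^4/28 - y/9 + 15*sin(y/5)/7


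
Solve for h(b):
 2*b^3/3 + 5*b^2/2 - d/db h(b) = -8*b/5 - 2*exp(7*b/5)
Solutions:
 h(b) = C1 + b^4/6 + 5*b^3/6 + 4*b^2/5 + 10*exp(7*b/5)/7


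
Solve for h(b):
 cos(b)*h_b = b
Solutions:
 h(b) = C1 + Integral(b/cos(b), b)


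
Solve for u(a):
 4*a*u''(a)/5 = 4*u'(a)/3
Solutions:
 u(a) = C1 + C2*a^(8/3)


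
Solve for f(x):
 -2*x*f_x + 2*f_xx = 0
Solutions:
 f(x) = C1 + C2*erfi(sqrt(2)*x/2)


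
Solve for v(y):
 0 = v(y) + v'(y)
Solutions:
 v(y) = C1*exp(-y)


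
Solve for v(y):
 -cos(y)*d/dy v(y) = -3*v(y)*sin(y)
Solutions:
 v(y) = C1/cos(y)^3


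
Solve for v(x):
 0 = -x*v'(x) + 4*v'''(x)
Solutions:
 v(x) = C1 + Integral(C2*airyai(2^(1/3)*x/2) + C3*airybi(2^(1/3)*x/2), x)


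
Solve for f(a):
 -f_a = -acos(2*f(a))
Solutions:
 Integral(1/acos(2*_y), (_y, f(a))) = C1 + a


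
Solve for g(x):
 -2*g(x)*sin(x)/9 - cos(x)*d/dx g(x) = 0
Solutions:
 g(x) = C1*cos(x)^(2/9)


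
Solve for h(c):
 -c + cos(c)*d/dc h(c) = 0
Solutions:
 h(c) = C1 + Integral(c/cos(c), c)


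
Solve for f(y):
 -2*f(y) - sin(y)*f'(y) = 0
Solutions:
 f(y) = C1*(cos(y) + 1)/(cos(y) - 1)


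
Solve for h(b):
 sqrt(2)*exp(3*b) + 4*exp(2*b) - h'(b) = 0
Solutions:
 h(b) = C1 + sqrt(2)*exp(3*b)/3 + 2*exp(2*b)


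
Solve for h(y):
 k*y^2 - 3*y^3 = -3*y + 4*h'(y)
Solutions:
 h(y) = C1 + k*y^3/12 - 3*y^4/16 + 3*y^2/8


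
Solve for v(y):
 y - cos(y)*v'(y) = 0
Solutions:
 v(y) = C1 + Integral(y/cos(y), y)


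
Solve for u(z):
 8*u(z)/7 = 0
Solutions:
 u(z) = 0


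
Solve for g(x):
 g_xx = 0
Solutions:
 g(x) = C1 + C2*x


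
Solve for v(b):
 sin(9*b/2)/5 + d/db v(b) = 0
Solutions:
 v(b) = C1 + 2*cos(9*b/2)/45


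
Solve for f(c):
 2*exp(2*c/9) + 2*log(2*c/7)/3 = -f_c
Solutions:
 f(c) = C1 - 2*c*log(c)/3 + 2*c*(-log(2) + 1 + log(7))/3 - 9*exp(2*c/9)


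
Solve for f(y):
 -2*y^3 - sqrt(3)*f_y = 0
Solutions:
 f(y) = C1 - sqrt(3)*y^4/6


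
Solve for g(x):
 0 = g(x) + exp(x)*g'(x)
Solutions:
 g(x) = C1*exp(exp(-x))


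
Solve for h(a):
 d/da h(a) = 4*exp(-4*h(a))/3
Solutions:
 h(a) = log(-I*(C1 + 16*a/3)^(1/4))
 h(a) = log(I*(C1 + 16*a/3)^(1/4))
 h(a) = log(-(C1 + 16*a/3)^(1/4))
 h(a) = log(C1 + 16*a/3)/4


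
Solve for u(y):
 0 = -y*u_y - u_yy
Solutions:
 u(y) = C1 + C2*erf(sqrt(2)*y/2)


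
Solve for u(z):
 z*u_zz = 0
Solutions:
 u(z) = C1 + C2*z


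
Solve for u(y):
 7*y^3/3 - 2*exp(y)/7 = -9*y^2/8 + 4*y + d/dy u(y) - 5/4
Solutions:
 u(y) = C1 + 7*y^4/12 + 3*y^3/8 - 2*y^2 + 5*y/4 - 2*exp(y)/7


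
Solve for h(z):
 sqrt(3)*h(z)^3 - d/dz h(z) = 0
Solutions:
 h(z) = -sqrt(2)*sqrt(-1/(C1 + sqrt(3)*z))/2
 h(z) = sqrt(2)*sqrt(-1/(C1 + sqrt(3)*z))/2


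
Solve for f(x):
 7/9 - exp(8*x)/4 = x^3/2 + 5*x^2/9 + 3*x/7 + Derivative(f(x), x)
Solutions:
 f(x) = C1 - x^4/8 - 5*x^3/27 - 3*x^2/14 + 7*x/9 - exp(8*x)/32


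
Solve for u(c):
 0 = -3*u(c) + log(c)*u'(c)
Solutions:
 u(c) = C1*exp(3*li(c))


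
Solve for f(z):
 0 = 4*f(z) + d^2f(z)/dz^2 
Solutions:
 f(z) = C1*sin(2*z) + C2*cos(2*z)


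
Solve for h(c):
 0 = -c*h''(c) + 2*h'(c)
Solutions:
 h(c) = C1 + C2*c^3


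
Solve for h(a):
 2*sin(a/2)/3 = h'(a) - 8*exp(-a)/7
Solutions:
 h(a) = C1 - 4*cos(a/2)/3 - 8*exp(-a)/7


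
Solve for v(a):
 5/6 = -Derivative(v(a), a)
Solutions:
 v(a) = C1 - 5*a/6


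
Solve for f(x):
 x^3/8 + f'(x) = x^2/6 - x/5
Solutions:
 f(x) = C1 - x^4/32 + x^3/18 - x^2/10


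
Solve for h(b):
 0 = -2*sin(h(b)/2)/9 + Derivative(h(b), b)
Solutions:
 -2*b/9 + log(cos(h(b)/2) - 1) - log(cos(h(b)/2) + 1) = C1


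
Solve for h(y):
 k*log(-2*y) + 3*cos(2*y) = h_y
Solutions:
 h(y) = C1 + k*y*(log(-y) - 1) + k*y*log(2) + 3*sin(2*y)/2


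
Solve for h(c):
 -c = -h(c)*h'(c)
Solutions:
 h(c) = -sqrt(C1 + c^2)
 h(c) = sqrt(C1 + c^2)


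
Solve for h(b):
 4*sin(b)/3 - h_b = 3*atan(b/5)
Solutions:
 h(b) = C1 - 3*b*atan(b/5) + 15*log(b^2 + 25)/2 - 4*cos(b)/3


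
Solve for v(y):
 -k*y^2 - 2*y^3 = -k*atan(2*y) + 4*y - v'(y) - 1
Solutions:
 v(y) = C1 + k*y^3/3 - k*(y*atan(2*y) - log(4*y^2 + 1)/4) + y^4/2 + 2*y^2 - y


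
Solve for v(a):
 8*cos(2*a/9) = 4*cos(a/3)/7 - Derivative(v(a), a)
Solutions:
 v(a) = C1 - 36*sin(2*a/9) + 12*sin(a/3)/7


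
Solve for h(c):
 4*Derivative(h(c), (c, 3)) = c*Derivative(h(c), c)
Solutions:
 h(c) = C1 + Integral(C2*airyai(2^(1/3)*c/2) + C3*airybi(2^(1/3)*c/2), c)


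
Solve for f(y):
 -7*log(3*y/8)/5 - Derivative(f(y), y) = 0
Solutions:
 f(y) = C1 - 7*y*log(y)/5 - 7*y*log(3)/5 + 7*y/5 + 21*y*log(2)/5


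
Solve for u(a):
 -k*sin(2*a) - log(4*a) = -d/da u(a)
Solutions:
 u(a) = C1 + a*log(a) - a + 2*a*log(2) - k*cos(2*a)/2


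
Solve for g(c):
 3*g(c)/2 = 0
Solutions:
 g(c) = 0


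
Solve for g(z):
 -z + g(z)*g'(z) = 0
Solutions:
 g(z) = -sqrt(C1 + z^2)
 g(z) = sqrt(C1 + z^2)


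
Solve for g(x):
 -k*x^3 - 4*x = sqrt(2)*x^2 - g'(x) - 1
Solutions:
 g(x) = C1 + k*x^4/4 + sqrt(2)*x^3/3 + 2*x^2 - x


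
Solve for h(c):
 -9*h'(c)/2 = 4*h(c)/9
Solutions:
 h(c) = C1*exp(-8*c/81)


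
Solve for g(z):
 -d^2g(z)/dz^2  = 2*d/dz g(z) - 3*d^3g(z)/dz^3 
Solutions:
 g(z) = C1 + C2*exp(-2*z/3) + C3*exp(z)


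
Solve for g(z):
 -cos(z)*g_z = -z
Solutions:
 g(z) = C1 + Integral(z/cos(z), z)


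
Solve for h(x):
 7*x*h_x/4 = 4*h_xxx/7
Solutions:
 h(x) = C1 + Integral(C2*airyai(14^(2/3)*x/4) + C3*airybi(14^(2/3)*x/4), x)


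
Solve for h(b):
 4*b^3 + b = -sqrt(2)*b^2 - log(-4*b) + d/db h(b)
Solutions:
 h(b) = C1 + b^4 + sqrt(2)*b^3/3 + b^2/2 + b*log(-b) + b*(-1 + 2*log(2))


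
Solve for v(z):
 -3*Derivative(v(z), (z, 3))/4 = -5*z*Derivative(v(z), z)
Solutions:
 v(z) = C1 + Integral(C2*airyai(20^(1/3)*3^(2/3)*z/3) + C3*airybi(20^(1/3)*3^(2/3)*z/3), z)


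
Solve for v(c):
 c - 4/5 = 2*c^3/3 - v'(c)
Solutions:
 v(c) = C1 + c^4/6 - c^2/2 + 4*c/5


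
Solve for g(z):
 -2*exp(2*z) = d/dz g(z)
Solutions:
 g(z) = C1 - exp(2*z)


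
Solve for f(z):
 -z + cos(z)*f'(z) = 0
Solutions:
 f(z) = C1 + Integral(z/cos(z), z)


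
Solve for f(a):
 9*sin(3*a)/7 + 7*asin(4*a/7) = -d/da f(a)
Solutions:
 f(a) = C1 - 7*a*asin(4*a/7) - 7*sqrt(49 - 16*a^2)/4 + 3*cos(3*a)/7


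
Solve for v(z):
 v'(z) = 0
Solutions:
 v(z) = C1


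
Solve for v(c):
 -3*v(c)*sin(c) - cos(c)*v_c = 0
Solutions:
 v(c) = C1*cos(c)^3


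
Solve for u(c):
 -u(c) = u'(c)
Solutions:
 u(c) = C1*exp(-c)


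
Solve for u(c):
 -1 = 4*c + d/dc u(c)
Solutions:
 u(c) = C1 - 2*c^2 - c


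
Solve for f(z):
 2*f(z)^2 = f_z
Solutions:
 f(z) = -1/(C1 + 2*z)


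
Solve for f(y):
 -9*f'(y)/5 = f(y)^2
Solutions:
 f(y) = 9/(C1 + 5*y)


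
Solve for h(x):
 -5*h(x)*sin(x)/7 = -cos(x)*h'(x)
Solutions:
 h(x) = C1/cos(x)^(5/7)


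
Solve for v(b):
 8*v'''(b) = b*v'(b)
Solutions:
 v(b) = C1 + Integral(C2*airyai(b/2) + C3*airybi(b/2), b)


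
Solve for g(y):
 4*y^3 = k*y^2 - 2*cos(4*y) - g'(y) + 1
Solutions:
 g(y) = C1 + k*y^3/3 - y^4 + y - sin(4*y)/2


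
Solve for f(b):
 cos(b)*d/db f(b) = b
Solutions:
 f(b) = C1 + Integral(b/cos(b), b)


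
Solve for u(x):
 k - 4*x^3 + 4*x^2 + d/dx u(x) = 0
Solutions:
 u(x) = C1 - k*x + x^4 - 4*x^3/3


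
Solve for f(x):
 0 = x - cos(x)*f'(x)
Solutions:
 f(x) = C1 + Integral(x/cos(x), x)


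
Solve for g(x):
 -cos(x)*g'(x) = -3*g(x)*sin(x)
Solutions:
 g(x) = C1/cos(x)^3


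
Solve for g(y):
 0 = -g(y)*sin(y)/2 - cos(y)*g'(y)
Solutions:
 g(y) = C1*sqrt(cos(y))


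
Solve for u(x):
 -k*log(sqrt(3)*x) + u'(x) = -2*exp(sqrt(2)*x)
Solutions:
 u(x) = C1 + k*x*log(x) + k*x*(-1 + log(3)/2) - sqrt(2)*exp(sqrt(2)*x)


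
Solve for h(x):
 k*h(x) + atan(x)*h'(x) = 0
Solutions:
 h(x) = C1*exp(-k*Integral(1/atan(x), x))


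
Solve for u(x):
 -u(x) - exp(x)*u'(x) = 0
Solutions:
 u(x) = C1*exp(exp(-x))


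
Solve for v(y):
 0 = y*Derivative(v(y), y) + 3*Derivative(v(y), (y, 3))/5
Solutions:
 v(y) = C1 + Integral(C2*airyai(-3^(2/3)*5^(1/3)*y/3) + C3*airybi(-3^(2/3)*5^(1/3)*y/3), y)


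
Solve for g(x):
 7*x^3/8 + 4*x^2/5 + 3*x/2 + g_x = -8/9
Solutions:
 g(x) = C1 - 7*x^4/32 - 4*x^3/15 - 3*x^2/4 - 8*x/9


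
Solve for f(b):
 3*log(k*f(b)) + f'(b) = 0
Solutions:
 li(k*f(b))/k = C1 - 3*b


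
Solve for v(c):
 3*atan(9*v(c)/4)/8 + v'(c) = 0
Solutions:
 Integral(1/atan(9*_y/4), (_y, v(c))) = C1 - 3*c/8


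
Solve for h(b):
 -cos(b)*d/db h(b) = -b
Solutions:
 h(b) = C1 + Integral(b/cos(b), b)


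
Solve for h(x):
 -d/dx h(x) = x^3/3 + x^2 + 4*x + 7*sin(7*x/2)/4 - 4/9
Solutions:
 h(x) = C1 - x^4/12 - x^3/3 - 2*x^2 + 4*x/9 + cos(7*x/2)/2


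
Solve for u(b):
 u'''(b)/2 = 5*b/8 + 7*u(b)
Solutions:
 u(b) = C3*exp(14^(1/3)*b) - 5*b/56 + (C1*sin(14^(1/3)*sqrt(3)*b/2) + C2*cos(14^(1/3)*sqrt(3)*b/2))*exp(-14^(1/3)*b/2)


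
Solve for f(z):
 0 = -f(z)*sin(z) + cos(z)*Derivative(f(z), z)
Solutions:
 f(z) = C1/cos(z)


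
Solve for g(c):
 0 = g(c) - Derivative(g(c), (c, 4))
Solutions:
 g(c) = C1*exp(-c) + C2*exp(c) + C3*sin(c) + C4*cos(c)


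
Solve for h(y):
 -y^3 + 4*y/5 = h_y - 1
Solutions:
 h(y) = C1 - y^4/4 + 2*y^2/5 + y


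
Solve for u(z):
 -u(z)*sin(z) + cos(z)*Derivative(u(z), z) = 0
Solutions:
 u(z) = C1/cos(z)


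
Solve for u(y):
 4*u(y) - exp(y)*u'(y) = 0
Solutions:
 u(y) = C1*exp(-4*exp(-y))


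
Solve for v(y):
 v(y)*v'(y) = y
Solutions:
 v(y) = -sqrt(C1 + y^2)
 v(y) = sqrt(C1 + y^2)


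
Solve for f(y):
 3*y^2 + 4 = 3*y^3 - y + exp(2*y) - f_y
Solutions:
 f(y) = C1 + 3*y^4/4 - y^3 - y^2/2 - 4*y + exp(2*y)/2


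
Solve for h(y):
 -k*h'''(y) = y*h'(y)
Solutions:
 h(y) = C1 + Integral(C2*airyai(y*(-1/k)^(1/3)) + C3*airybi(y*(-1/k)^(1/3)), y)


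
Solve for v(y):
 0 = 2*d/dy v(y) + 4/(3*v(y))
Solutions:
 v(y) = -sqrt(C1 - 12*y)/3
 v(y) = sqrt(C1 - 12*y)/3


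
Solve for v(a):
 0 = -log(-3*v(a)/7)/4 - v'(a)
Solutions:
 4*Integral(1/(log(-_y) - log(7) + log(3)), (_y, v(a))) = C1 - a


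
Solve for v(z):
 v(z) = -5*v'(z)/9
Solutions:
 v(z) = C1*exp(-9*z/5)


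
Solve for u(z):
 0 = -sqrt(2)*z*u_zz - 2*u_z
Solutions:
 u(z) = C1 + C2*z^(1 - sqrt(2))


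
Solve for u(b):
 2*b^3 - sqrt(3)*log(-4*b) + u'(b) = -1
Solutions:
 u(b) = C1 - b^4/2 + sqrt(3)*b*log(-b) + b*(-sqrt(3) - 1 + 2*sqrt(3)*log(2))


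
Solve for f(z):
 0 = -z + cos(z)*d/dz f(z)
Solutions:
 f(z) = C1 + Integral(z/cos(z), z)


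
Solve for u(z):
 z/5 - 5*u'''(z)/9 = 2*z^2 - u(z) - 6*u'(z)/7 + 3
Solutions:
 u(z) = C1*exp(-z*(12*7350^(1/3)/(sqrt(49945) + 245)^(1/3) + 140^(1/3)*3^(2/3)*(sqrt(49945) + 245)^(1/3))/140)*sin(3*3^(1/6)*z*(-140^(1/3)*(sqrt(49945) + 245)^(1/3) + 4*2450^(1/3)*3^(2/3)/(sqrt(49945) + 245)^(1/3))/140) + C2*exp(-z*(12*7350^(1/3)/(sqrt(49945) + 245)^(1/3) + 140^(1/3)*3^(2/3)*(sqrt(49945) + 245)^(1/3))/140)*cos(3*3^(1/6)*z*(-140^(1/3)*(sqrt(49945) + 245)^(1/3) + 4*2450^(1/3)*3^(2/3)/(sqrt(49945) + 245)^(1/3))/140) + C3*exp(z*(12*7350^(1/3)/(sqrt(49945) + 245)^(1/3) + 140^(1/3)*3^(2/3)*(sqrt(49945) + 245)^(1/3))/70) + 2*z^2 - 127*z/35 + 1497/245


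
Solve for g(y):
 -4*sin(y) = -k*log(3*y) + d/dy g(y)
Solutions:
 g(y) = C1 + k*y*(log(y) - 1) + k*y*log(3) + 4*cos(y)


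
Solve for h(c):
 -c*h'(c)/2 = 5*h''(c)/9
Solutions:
 h(c) = C1 + C2*erf(3*sqrt(5)*c/10)


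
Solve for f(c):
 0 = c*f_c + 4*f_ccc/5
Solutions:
 f(c) = C1 + Integral(C2*airyai(-10^(1/3)*c/2) + C3*airybi(-10^(1/3)*c/2), c)


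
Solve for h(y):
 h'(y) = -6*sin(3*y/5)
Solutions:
 h(y) = C1 + 10*cos(3*y/5)


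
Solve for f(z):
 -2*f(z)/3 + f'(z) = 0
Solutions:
 f(z) = C1*exp(2*z/3)


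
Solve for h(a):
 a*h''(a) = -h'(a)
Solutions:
 h(a) = C1 + C2*log(a)


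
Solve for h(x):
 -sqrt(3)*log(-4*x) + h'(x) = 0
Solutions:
 h(x) = C1 + sqrt(3)*x*log(-x) + sqrt(3)*x*(-1 + 2*log(2))


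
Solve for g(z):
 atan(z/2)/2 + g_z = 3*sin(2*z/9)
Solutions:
 g(z) = C1 - z*atan(z/2)/2 + log(z^2 + 4)/2 - 27*cos(2*z/9)/2


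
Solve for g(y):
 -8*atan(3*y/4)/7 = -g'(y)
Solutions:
 g(y) = C1 + 8*y*atan(3*y/4)/7 - 16*log(9*y^2 + 16)/21


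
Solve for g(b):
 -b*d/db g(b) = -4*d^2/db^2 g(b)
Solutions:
 g(b) = C1 + C2*erfi(sqrt(2)*b/4)


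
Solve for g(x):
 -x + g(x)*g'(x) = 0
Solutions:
 g(x) = -sqrt(C1 + x^2)
 g(x) = sqrt(C1 + x^2)


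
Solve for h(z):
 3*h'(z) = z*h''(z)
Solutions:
 h(z) = C1 + C2*z^4


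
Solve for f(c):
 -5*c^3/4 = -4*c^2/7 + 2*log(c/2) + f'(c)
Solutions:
 f(c) = C1 - 5*c^4/16 + 4*c^3/21 - 2*c*log(c) + 2*c*log(2) + 2*c


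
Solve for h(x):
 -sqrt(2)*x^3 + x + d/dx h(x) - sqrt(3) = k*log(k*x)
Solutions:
 h(x) = C1 + k*x*log(k*x) + sqrt(2)*x^4/4 - x^2/2 + x*(-k + sqrt(3))


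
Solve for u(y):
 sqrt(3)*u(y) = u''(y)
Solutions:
 u(y) = C1*exp(-3^(1/4)*y) + C2*exp(3^(1/4)*y)


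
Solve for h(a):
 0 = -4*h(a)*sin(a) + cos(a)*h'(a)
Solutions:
 h(a) = C1/cos(a)^4


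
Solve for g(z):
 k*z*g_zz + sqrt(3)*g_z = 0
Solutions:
 g(z) = C1 + z^(((re(k) - sqrt(3))*re(k) + im(k)^2)/(re(k)^2 + im(k)^2))*(C2*sin(sqrt(3)*log(z)*Abs(im(k))/(re(k)^2 + im(k)^2)) + C3*cos(sqrt(3)*log(z)*im(k)/(re(k)^2 + im(k)^2)))


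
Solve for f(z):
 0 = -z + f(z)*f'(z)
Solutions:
 f(z) = -sqrt(C1 + z^2)
 f(z) = sqrt(C1 + z^2)


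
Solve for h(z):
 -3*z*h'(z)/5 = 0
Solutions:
 h(z) = C1


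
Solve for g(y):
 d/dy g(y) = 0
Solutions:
 g(y) = C1


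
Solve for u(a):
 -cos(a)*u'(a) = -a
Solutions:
 u(a) = C1 + Integral(a/cos(a), a)


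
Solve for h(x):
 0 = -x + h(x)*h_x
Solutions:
 h(x) = -sqrt(C1 + x^2)
 h(x) = sqrt(C1 + x^2)


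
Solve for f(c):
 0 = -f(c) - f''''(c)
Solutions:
 f(c) = (C1*sin(sqrt(2)*c/2) + C2*cos(sqrt(2)*c/2))*exp(-sqrt(2)*c/2) + (C3*sin(sqrt(2)*c/2) + C4*cos(sqrt(2)*c/2))*exp(sqrt(2)*c/2)


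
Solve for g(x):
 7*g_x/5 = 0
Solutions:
 g(x) = C1


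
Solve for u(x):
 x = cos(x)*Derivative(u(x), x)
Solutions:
 u(x) = C1 + Integral(x/cos(x), x)


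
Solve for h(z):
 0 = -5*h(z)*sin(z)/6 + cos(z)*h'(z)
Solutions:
 h(z) = C1/cos(z)^(5/6)


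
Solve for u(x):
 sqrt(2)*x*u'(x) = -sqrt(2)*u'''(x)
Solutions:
 u(x) = C1 + Integral(C2*airyai(-x) + C3*airybi(-x), x)


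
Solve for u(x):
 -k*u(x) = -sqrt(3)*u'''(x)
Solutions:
 u(x) = C1*exp(3^(5/6)*k^(1/3)*x/3) + C2*exp(k^(1/3)*x*(-3^(5/6) + 3*3^(1/3)*I)/6) + C3*exp(-k^(1/3)*x*(3^(5/6) + 3*3^(1/3)*I)/6)


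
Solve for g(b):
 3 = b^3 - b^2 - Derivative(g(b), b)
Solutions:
 g(b) = C1 + b^4/4 - b^3/3 - 3*b


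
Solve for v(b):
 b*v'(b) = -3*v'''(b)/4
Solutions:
 v(b) = C1 + Integral(C2*airyai(-6^(2/3)*b/3) + C3*airybi(-6^(2/3)*b/3), b)


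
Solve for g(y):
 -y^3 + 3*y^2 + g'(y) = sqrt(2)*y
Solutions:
 g(y) = C1 + y^4/4 - y^3 + sqrt(2)*y^2/2


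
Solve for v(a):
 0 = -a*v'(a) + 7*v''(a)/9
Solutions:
 v(a) = C1 + C2*erfi(3*sqrt(14)*a/14)


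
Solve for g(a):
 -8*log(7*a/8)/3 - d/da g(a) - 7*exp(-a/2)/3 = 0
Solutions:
 g(a) = C1 - 8*a*log(a)/3 + a*(-8*log(7)/3 + 8/3 + 8*log(2)) + 14*exp(-a/2)/3


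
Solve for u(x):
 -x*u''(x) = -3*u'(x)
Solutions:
 u(x) = C1 + C2*x^4


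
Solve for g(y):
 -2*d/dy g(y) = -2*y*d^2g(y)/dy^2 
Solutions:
 g(y) = C1 + C2*y^2


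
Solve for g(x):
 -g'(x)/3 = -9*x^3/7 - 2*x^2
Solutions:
 g(x) = C1 + 27*x^4/28 + 2*x^3


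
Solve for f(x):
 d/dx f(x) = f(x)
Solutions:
 f(x) = C1*exp(x)


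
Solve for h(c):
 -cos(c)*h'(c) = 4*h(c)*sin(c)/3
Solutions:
 h(c) = C1*cos(c)^(4/3)


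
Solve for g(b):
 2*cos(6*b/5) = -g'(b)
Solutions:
 g(b) = C1 - 5*sin(6*b/5)/3


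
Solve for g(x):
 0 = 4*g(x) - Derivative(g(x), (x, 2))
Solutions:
 g(x) = C1*exp(-2*x) + C2*exp(2*x)


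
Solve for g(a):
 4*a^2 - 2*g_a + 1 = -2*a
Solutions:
 g(a) = C1 + 2*a^3/3 + a^2/2 + a/2


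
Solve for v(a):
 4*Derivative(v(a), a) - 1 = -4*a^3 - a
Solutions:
 v(a) = C1 - a^4/4 - a^2/8 + a/4


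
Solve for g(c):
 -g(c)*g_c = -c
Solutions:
 g(c) = -sqrt(C1 + c^2)
 g(c) = sqrt(C1 + c^2)


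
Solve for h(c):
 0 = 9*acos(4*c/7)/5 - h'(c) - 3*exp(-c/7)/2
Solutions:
 h(c) = C1 + 9*c*acos(4*c/7)/5 - 9*sqrt(49 - 16*c^2)/20 + 21*exp(-c/7)/2


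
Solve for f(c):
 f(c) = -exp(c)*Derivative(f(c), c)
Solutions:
 f(c) = C1*exp(exp(-c))


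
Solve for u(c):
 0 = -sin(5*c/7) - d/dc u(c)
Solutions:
 u(c) = C1 + 7*cos(5*c/7)/5


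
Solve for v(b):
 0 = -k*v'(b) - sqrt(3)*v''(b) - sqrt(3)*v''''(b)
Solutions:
 v(b) = C1 + C2*exp(2^(1/3)*b*(2^(1/3)*sqrt(3)*(3*k + sqrt(9*k^2 + 4))^(1/3)/12 - 2^(1/3)*I*(3*k + sqrt(9*k^2 + 4))^(1/3)/4 + 2/((-sqrt(3) + 3*I)*(3*k + sqrt(9*k^2 + 4))^(1/3)))) + C3*exp(2^(1/3)*b*(2^(1/3)*sqrt(3)*(3*k + sqrt(9*k^2 + 4))^(1/3)/12 + 2^(1/3)*I*(3*k + sqrt(9*k^2 + 4))^(1/3)/4 - 2/((sqrt(3) + 3*I)*(3*k + sqrt(9*k^2 + 4))^(1/3)))) + C4*exp(2^(1/3)*sqrt(3)*b*(-2^(1/3)*(3*k + sqrt(9*k^2 + 4))^(1/3) + 2/(3*k + sqrt(9*k^2 + 4))^(1/3))/6)


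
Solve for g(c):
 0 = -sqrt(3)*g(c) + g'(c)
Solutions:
 g(c) = C1*exp(sqrt(3)*c)


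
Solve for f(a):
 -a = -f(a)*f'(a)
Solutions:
 f(a) = -sqrt(C1 + a^2)
 f(a) = sqrt(C1 + a^2)


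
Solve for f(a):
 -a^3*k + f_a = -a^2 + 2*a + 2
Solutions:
 f(a) = C1 + a^4*k/4 - a^3/3 + a^2 + 2*a


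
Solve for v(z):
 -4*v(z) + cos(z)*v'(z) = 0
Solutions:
 v(z) = C1*(sin(z)^2 + 2*sin(z) + 1)/(sin(z)^2 - 2*sin(z) + 1)


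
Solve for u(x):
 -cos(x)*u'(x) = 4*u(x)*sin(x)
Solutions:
 u(x) = C1*cos(x)^4


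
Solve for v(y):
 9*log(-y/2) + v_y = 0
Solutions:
 v(y) = C1 - 9*y*log(-y) + 9*y*(log(2) + 1)


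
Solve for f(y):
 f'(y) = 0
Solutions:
 f(y) = C1


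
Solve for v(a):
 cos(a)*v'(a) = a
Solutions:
 v(a) = C1 + Integral(a/cos(a), a)


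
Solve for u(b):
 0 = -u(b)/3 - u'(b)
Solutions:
 u(b) = C1*exp(-b/3)


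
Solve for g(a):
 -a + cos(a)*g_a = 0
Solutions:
 g(a) = C1 + Integral(a/cos(a), a)


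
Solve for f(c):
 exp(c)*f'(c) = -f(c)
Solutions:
 f(c) = C1*exp(exp(-c))


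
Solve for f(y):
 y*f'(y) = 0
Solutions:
 f(y) = C1


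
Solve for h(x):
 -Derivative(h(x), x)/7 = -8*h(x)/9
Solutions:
 h(x) = C1*exp(56*x/9)


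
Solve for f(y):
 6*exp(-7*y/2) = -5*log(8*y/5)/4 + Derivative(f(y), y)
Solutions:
 f(y) = C1 + 5*y*log(y)/4 + 5*y*(-log(5) - 1 + 3*log(2))/4 - 12*exp(-7*y/2)/7


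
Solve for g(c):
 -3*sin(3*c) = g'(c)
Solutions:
 g(c) = C1 + cos(3*c)


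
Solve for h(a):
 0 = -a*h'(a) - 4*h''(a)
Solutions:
 h(a) = C1 + C2*erf(sqrt(2)*a/4)


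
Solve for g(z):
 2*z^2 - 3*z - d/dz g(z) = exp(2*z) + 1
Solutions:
 g(z) = C1 + 2*z^3/3 - 3*z^2/2 - z - exp(2*z)/2


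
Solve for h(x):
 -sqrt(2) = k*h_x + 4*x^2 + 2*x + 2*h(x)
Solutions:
 h(x) = C1*exp(-2*x/k) - k^2 + 2*k*x + k/2 - 2*x^2 - x - sqrt(2)/2


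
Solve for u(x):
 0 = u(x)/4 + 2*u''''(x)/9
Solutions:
 u(x) = (C1*sin(2^(3/4)*sqrt(3)*x/4) + C2*cos(2^(3/4)*sqrt(3)*x/4))*exp(-2^(3/4)*sqrt(3)*x/4) + (C3*sin(2^(3/4)*sqrt(3)*x/4) + C4*cos(2^(3/4)*sqrt(3)*x/4))*exp(2^(3/4)*sqrt(3)*x/4)


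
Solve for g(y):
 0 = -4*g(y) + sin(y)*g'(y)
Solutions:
 g(y) = C1*(cos(y)^2 - 2*cos(y) + 1)/(cos(y)^2 + 2*cos(y) + 1)


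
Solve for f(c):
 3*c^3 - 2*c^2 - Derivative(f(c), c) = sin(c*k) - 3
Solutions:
 f(c) = C1 + 3*c^4/4 - 2*c^3/3 + 3*c + cos(c*k)/k


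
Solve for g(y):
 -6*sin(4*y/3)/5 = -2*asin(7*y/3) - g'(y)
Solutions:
 g(y) = C1 - 2*y*asin(7*y/3) - 2*sqrt(9 - 49*y^2)/7 - 9*cos(4*y/3)/10


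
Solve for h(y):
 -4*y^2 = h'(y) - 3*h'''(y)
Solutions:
 h(y) = C1 + C2*exp(-sqrt(3)*y/3) + C3*exp(sqrt(3)*y/3) - 4*y^3/3 - 24*y


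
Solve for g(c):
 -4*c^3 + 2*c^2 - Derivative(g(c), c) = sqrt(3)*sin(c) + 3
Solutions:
 g(c) = C1 - c^4 + 2*c^3/3 - 3*c + sqrt(3)*cos(c)


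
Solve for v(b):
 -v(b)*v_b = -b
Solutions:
 v(b) = -sqrt(C1 + b^2)
 v(b) = sqrt(C1 + b^2)


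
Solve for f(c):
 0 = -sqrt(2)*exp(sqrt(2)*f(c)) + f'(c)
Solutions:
 f(c) = sqrt(2)*(2*log(-1/(C1 + sqrt(2)*c)) - log(2))/4


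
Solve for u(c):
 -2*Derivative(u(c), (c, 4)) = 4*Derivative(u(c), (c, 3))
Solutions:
 u(c) = C1 + C2*c + C3*c^2 + C4*exp(-2*c)


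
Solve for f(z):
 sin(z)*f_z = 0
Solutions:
 f(z) = C1


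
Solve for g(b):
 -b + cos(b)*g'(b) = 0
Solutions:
 g(b) = C1 + Integral(b/cos(b), b)


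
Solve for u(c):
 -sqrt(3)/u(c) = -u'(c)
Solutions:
 u(c) = -sqrt(C1 + 2*sqrt(3)*c)
 u(c) = sqrt(C1 + 2*sqrt(3)*c)


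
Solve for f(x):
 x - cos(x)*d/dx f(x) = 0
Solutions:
 f(x) = C1 + Integral(x/cos(x), x)


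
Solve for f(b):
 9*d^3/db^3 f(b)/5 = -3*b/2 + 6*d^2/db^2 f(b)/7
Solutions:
 f(b) = C1 + C2*b + C3*exp(10*b/21) + 7*b^3/24 + 147*b^2/80


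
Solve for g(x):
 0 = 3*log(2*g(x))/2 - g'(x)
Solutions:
 -2*Integral(1/(log(_y) + log(2)), (_y, g(x)))/3 = C1 - x


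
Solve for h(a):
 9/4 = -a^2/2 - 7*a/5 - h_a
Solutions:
 h(a) = C1 - a^3/6 - 7*a^2/10 - 9*a/4


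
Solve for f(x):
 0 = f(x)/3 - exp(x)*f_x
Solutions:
 f(x) = C1*exp(-exp(-x)/3)


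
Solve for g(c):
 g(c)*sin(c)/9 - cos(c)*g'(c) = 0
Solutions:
 g(c) = C1/cos(c)^(1/9)


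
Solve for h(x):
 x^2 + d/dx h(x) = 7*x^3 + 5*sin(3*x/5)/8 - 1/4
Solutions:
 h(x) = C1 + 7*x^4/4 - x^3/3 - x/4 - 25*cos(3*x/5)/24


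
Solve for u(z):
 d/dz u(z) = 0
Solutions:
 u(z) = C1


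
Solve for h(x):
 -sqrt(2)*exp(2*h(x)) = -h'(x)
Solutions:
 h(x) = log(-sqrt(-1/(C1 + sqrt(2)*x))) - log(2)/2
 h(x) = log(-1/(C1 + sqrt(2)*x))/2 - log(2)/2


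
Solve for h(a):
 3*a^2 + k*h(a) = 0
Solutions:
 h(a) = -3*a^2/k


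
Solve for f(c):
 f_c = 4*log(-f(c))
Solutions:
 -li(-f(c)) = C1 + 4*c


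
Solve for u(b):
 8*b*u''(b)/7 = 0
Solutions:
 u(b) = C1 + C2*b


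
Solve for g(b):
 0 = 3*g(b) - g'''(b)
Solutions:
 g(b) = C3*exp(3^(1/3)*b) + (C1*sin(3^(5/6)*b/2) + C2*cos(3^(5/6)*b/2))*exp(-3^(1/3)*b/2)


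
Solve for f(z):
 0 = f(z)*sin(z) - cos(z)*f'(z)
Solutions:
 f(z) = C1/cos(z)


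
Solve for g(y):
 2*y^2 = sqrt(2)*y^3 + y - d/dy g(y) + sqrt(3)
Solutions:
 g(y) = C1 + sqrt(2)*y^4/4 - 2*y^3/3 + y^2/2 + sqrt(3)*y


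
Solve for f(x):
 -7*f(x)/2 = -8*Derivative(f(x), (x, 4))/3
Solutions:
 f(x) = C1*exp(-21^(1/4)*x/2) + C2*exp(21^(1/4)*x/2) + C3*sin(21^(1/4)*x/2) + C4*cos(21^(1/4)*x/2)


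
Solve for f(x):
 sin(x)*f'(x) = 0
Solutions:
 f(x) = C1


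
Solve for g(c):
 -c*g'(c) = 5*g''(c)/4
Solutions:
 g(c) = C1 + C2*erf(sqrt(10)*c/5)


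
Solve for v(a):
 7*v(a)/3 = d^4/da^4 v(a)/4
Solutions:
 v(a) = C1*exp(-sqrt(2)*3^(3/4)*7^(1/4)*a/3) + C2*exp(sqrt(2)*3^(3/4)*7^(1/4)*a/3) + C3*sin(sqrt(2)*3^(3/4)*7^(1/4)*a/3) + C4*cos(sqrt(2)*3^(3/4)*7^(1/4)*a/3)


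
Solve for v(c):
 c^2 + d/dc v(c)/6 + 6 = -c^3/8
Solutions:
 v(c) = C1 - 3*c^4/16 - 2*c^3 - 36*c


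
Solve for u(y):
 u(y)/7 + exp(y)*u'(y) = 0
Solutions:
 u(y) = C1*exp(exp(-y)/7)


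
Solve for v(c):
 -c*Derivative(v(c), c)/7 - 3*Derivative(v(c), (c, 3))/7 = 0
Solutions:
 v(c) = C1 + Integral(C2*airyai(-3^(2/3)*c/3) + C3*airybi(-3^(2/3)*c/3), c)


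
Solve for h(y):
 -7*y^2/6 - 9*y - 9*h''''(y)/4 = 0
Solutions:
 h(y) = C1 + C2*y + C3*y^2 + C4*y^3 - 7*y^6/4860 - y^5/30


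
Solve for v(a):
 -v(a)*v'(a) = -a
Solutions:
 v(a) = -sqrt(C1 + a^2)
 v(a) = sqrt(C1 + a^2)


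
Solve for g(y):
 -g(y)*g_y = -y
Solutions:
 g(y) = -sqrt(C1 + y^2)
 g(y) = sqrt(C1 + y^2)


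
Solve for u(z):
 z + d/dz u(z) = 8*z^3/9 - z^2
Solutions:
 u(z) = C1 + 2*z^4/9 - z^3/3 - z^2/2


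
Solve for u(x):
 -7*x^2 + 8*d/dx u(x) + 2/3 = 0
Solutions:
 u(x) = C1 + 7*x^3/24 - x/12


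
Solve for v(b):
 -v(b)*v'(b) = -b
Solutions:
 v(b) = -sqrt(C1 + b^2)
 v(b) = sqrt(C1 + b^2)


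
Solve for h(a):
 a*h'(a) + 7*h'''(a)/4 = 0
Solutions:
 h(a) = C1 + Integral(C2*airyai(-14^(2/3)*a/7) + C3*airybi(-14^(2/3)*a/7), a)


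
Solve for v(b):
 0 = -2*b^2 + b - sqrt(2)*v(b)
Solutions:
 v(b) = sqrt(2)*b*(1 - 2*b)/2


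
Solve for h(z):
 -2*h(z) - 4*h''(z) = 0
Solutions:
 h(z) = C1*sin(sqrt(2)*z/2) + C2*cos(sqrt(2)*z/2)


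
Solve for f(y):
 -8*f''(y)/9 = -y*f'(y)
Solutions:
 f(y) = C1 + C2*erfi(3*y/4)


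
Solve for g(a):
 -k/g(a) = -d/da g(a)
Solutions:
 g(a) = -sqrt(C1 + 2*a*k)
 g(a) = sqrt(C1 + 2*a*k)


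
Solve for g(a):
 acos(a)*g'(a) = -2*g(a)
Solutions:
 g(a) = C1*exp(-2*Integral(1/acos(a), a))


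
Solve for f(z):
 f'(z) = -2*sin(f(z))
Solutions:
 f(z) = -acos((-C1 - exp(4*z))/(C1 - exp(4*z))) + 2*pi
 f(z) = acos((-C1 - exp(4*z))/(C1 - exp(4*z)))


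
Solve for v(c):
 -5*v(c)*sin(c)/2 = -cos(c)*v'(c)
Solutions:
 v(c) = C1/cos(c)^(5/2)


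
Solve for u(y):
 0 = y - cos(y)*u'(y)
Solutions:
 u(y) = C1 + Integral(y/cos(y), y)


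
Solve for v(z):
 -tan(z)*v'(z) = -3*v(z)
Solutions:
 v(z) = C1*sin(z)^3


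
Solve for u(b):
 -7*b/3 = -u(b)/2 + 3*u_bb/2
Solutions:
 u(b) = C1*exp(-sqrt(3)*b/3) + C2*exp(sqrt(3)*b/3) + 14*b/3


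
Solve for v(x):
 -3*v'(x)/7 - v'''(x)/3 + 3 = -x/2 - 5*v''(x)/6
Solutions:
 v(x) = C1 + C2*exp(x*(35 - sqrt(217))/28) + C3*exp(x*(sqrt(217) + 35)/28) + 7*x^2/12 + 1001*x/108


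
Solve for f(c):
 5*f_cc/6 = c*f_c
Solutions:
 f(c) = C1 + C2*erfi(sqrt(15)*c/5)


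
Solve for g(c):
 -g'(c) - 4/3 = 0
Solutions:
 g(c) = C1 - 4*c/3


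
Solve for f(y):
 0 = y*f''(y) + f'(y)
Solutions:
 f(y) = C1 + C2*log(y)


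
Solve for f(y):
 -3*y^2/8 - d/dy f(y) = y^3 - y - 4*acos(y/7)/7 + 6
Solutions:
 f(y) = C1 - y^4/4 - y^3/8 + y^2/2 + 4*y*acos(y/7)/7 - 6*y - 4*sqrt(49 - y^2)/7


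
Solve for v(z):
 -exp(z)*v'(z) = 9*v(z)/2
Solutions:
 v(z) = C1*exp(9*exp(-z)/2)


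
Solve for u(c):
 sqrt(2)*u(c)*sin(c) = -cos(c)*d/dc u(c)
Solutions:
 u(c) = C1*cos(c)^(sqrt(2))


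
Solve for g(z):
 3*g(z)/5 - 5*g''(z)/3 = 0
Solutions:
 g(z) = C1*exp(-3*z/5) + C2*exp(3*z/5)


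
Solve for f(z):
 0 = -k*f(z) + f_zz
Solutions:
 f(z) = C1*exp(-sqrt(k)*z) + C2*exp(sqrt(k)*z)


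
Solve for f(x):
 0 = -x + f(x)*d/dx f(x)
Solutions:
 f(x) = -sqrt(C1 + x^2)
 f(x) = sqrt(C1 + x^2)


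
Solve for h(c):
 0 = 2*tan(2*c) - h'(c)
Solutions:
 h(c) = C1 - log(cos(2*c))


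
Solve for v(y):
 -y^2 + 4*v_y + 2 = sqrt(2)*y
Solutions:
 v(y) = C1 + y^3/12 + sqrt(2)*y^2/8 - y/2


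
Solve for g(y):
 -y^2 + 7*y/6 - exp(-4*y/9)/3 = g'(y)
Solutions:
 g(y) = C1 - y^3/3 + 7*y^2/12 + 3*exp(-4*y/9)/4


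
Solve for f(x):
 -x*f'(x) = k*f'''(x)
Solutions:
 f(x) = C1 + Integral(C2*airyai(x*(-1/k)^(1/3)) + C3*airybi(x*(-1/k)^(1/3)), x)


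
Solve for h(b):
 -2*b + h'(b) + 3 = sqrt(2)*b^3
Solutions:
 h(b) = C1 + sqrt(2)*b^4/4 + b^2 - 3*b


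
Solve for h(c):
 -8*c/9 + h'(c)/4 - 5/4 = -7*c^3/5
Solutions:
 h(c) = C1 - 7*c^4/5 + 16*c^2/9 + 5*c


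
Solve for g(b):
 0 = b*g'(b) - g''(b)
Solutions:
 g(b) = C1 + C2*erfi(sqrt(2)*b/2)


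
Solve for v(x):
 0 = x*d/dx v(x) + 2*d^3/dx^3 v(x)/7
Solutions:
 v(x) = C1 + Integral(C2*airyai(-2^(2/3)*7^(1/3)*x/2) + C3*airybi(-2^(2/3)*7^(1/3)*x/2), x)


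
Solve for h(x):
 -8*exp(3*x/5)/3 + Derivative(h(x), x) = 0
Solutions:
 h(x) = C1 + 40*exp(3*x/5)/9


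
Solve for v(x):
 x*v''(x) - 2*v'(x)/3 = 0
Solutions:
 v(x) = C1 + C2*x^(5/3)


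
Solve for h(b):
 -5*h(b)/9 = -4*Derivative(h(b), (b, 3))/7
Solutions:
 h(b) = C3*exp(210^(1/3)*b/6) + (C1*sin(3^(5/6)*70^(1/3)*b/12) + C2*cos(3^(5/6)*70^(1/3)*b/12))*exp(-210^(1/3)*b/12)


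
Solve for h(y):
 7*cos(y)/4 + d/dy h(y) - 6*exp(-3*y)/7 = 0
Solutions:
 h(y) = C1 - 7*sin(y)/4 - 2*exp(-3*y)/7


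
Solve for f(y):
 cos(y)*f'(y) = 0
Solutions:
 f(y) = C1


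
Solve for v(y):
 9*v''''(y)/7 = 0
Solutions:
 v(y) = C1 + C2*y + C3*y^2 + C4*y^3
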